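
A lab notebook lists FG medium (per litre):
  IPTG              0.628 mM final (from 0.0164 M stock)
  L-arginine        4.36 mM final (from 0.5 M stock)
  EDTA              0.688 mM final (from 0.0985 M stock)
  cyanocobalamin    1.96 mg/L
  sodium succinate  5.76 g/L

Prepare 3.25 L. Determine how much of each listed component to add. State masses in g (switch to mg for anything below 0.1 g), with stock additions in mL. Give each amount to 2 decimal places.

IPTG 124.45 mL; L-arginine 28.34 mL; EDTA 22.70 mL; cyanocobalamin 6.37 mg; sodium succinate 18.72 g

Working volume: 3.25 L.
IPTG: dilute stock: 0.628 mM × 3250 mL ÷ 16.4 mM = 124.45 mL
L-arginine: dilute stock: 4.36 mM × 3250 mL ÷ 500 mM = 28.34 mL
EDTA: dilute stock: 0.688 mM × 3250 mL ÷ 98.5 mM = 22.70 mL
cyanocobalamin: 1.96 mg/L × 3.25 L = 6.37 mg
sodium succinate: 5.76 g/L × 3.25 L = 18.72 g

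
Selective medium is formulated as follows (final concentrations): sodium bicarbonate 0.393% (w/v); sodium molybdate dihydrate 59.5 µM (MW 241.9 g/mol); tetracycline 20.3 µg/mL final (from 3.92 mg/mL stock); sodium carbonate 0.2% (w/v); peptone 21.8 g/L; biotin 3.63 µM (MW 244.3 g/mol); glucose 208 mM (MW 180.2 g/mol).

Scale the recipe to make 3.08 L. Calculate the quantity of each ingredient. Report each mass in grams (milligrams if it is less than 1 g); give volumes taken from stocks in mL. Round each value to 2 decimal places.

sodium bicarbonate 12.10 g; sodium molybdate dihydrate 44.33 mg; tetracycline 15.95 mL; sodium carbonate 6.16 g; peptone 67.14 g; biotin 2.73 mg; glucose 115.44 g

Working volume: 3.08 L.
sodium bicarbonate: 0.393% w/v = 3.93 g/L → 3.93 × 3.08 L = 12.10 g
sodium molybdate dihydrate: 59.5 µmol/L × 241.9 g/mol × 3.08 L ÷ 1000 = 44.33 mg
tetracycline: V = C2·V2/C1 = 20.3 µg/mL × 3080 mL ÷ 3920 µg/mL = 15.95 mL
sodium carbonate: 0.2% w/v = 2 g/L → 2 × 3.08 L = 6.16 g
peptone: 21.8 g/L × 3.08 L = 67.14 g
biotin: 3.63 µmol/L × 244.3 g/mol × 3.08 L ÷ 1000 = 2.73 mg
glucose: 208 mmol/L × 180.2 g/mol × 3.08 L ÷ 1000 = 115.44 g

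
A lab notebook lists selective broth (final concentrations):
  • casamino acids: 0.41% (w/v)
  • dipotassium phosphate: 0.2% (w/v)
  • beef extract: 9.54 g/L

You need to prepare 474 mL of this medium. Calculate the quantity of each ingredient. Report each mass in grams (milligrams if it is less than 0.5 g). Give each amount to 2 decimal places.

casamino acids 1.94 g; dipotassium phosphate 0.95 g; beef extract 4.52 g

Working volume: 474 mL = 0.474 L.
casamino acids: 0.41% w/v = 4.1 g/L → 4.1 × 0.474 L = 1.94 g
dipotassium phosphate: 0.2 g per 100 mL × 474 mL ÷ 100 = 0.95 g
beef extract: 9.54 g/L × 0.474 L = 4.52 g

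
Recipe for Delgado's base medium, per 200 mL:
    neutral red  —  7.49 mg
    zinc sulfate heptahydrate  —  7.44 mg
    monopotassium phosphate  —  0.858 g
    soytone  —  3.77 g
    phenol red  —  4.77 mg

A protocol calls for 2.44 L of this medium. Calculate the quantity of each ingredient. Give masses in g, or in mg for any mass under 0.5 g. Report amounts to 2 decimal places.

Scale factor = 2440 mL / 200 mL = 12.2.
neutral red: 7.49 mg × (2440 mL / 200 mL) = 91.38 mg
zinc sulfate heptahydrate: 7.44 mg × (2440 mL / 200 mL) = 90.77 mg
monopotassium phosphate: 0.858 g × (2440 mL / 200 mL) = 10.47 g
soytone: 3.77 g × (2440 mL / 200 mL) = 45.99 g
phenol red: 4.77 mg × (2440 mL / 200 mL) = 58.19 mg

neutral red 91.38 mg; zinc sulfate heptahydrate 90.77 mg; monopotassium phosphate 10.47 g; soytone 45.99 g; phenol red 58.19 mg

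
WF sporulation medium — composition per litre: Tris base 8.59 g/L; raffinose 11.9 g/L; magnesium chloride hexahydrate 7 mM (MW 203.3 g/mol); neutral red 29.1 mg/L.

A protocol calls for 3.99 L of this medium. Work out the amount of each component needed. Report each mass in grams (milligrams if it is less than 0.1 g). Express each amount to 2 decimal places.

Tris base 34.27 g; raffinose 47.48 g; magnesium chloride hexahydrate 5.68 g; neutral red 0.12 g

Scale factor relative to 1 L: 3.99.
Tris base: 8.59 g/L × 3.99 L = 34.27 g
raffinose: 11.9 g/L × 3.99 L = 47.48 g
magnesium chloride hexahydrate: 7 mmol/L × 203.3 g/mol × 3.99 L ÷ 1000 = 5.68 g
neutral red: 29.1 mg/L × 3.99 L = 116.109 mg = 0.12 g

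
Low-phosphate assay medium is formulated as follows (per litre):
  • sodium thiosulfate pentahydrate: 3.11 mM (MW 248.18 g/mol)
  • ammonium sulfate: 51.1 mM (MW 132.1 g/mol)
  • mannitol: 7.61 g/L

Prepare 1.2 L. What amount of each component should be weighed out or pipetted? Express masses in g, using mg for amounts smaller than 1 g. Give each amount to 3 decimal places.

Scale factor relative to 1 L: 1.2.
sodium thiosulfate pentahydrate: 3.11 mmol/L × 248.18 mg/mmol × 1.2 L = 926.208 mg
ammonium sulfate: 51.1 mmol/L × 132.1 g/mol × 1.2 L ÷ 1000 = 8.100 g
mannitol: 7.61 g/L × 1.2 L = 9.132 g

sodium thiosulfate pentahydrate 926.208 mg; ammonium sulfate 8.100 g; mannitol 9.132 g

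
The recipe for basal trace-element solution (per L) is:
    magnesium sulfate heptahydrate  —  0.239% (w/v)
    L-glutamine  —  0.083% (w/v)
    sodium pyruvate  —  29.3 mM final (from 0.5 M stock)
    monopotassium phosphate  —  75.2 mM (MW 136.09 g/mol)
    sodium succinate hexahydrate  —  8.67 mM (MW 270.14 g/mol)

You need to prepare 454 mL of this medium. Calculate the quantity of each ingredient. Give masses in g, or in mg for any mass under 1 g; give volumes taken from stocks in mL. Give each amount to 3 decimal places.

Scale factor relative to 1 L: 0.454.
magnesium sulfate heptahydrate: 0.239% w/v = 2.39 g/L → 2.39 × 0.454 L = 1.085 g
L-glutamine: 0.083 g per 100 mL × 454 mL ÷ 100 = 0.37682 g = 376.820 mg
sodium pyruvate: C1V1 = C2V2 → 29.3 mM × 454 mL ÷ 500 mM = 26.604 mL
monopotassium phosphate: 75.2 mmol/L × 136.09 g/mol × 0.454 L ÷ 1000 = 4.646 g
sodium succinate hexahydrate: 8.67 mmol/L × 270.14 g/mol × 0.454 L ÷ 1000 = 1.063 g

magnesium sulfate heptahydrate 1.085 g; L-glutamine 376.820 mg; sodium pyruvate 26.604 mL; monopotassium phosphate 4.646 g; sodium succinate hexahydrate 1.063 g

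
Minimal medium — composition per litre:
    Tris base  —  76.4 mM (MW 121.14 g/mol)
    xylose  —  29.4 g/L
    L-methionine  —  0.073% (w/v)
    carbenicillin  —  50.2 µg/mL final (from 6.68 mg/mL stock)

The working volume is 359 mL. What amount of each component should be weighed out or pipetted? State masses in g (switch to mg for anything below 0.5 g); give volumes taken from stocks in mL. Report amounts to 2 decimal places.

Target volume = 359 mL = 0.359 L.
Tris base: 76.4 mmol/L × 121.14 g/mol × 0.359 L ÷ 1000 = 3.32 g
xylose: 29.4 g/L × 0.359 L = 10.55 g
L-methionine: 0.073% w/v = 0.73 g/L → 0.73 × 0.359 L = 0.26207 g = 262.07 mg
carbenicillin: V = C2·V2/C1 = 50.2 µg/mL × 359 mL ÷ 6680 µg/mL = 2.70 mL

Tris base 3.32 g; xylose 10.55 g; L-methionine 262.07 mg; carbenicillin 2.70 mL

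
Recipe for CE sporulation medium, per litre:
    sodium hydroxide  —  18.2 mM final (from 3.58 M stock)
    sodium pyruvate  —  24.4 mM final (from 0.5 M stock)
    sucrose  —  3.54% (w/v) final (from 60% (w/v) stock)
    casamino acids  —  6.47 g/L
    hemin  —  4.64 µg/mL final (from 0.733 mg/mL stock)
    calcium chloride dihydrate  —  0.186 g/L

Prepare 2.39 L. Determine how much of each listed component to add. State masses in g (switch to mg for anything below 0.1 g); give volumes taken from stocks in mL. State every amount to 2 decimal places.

sodium hydroxide 12.15 mL; sodium pyruvate 116.63 mL; sucrose 141.01 mL; casamino acids 15.46 g; hemin 15.13 mL; calcium chloride dihydrate 0.44 g

Working volume: 2.39 L.
sodium hydroxide: dilute stock: 18.2 mM × 2390 mL ÷ 3580 mM = 12.15 mL
sodium pyruvate: C1V1 = C2V2 → 24.4 mM × 2390 mL ÷ 500 mM = 116.63 mL
sucrose: dilute stock: 3.54% ÷ 60% × 2390 mL = 141.01 mL
casamino acids: 6.47 g/L × 2.39 L = 15.46 g
hemin: V = C2·V2/C1 = 4.64 µg/mL × 2390 mL ÷ 733 µg/mL = 15.13 mL
calcium chloride dihydrate: 0.186 g/L × 2.39 L = 0.44 g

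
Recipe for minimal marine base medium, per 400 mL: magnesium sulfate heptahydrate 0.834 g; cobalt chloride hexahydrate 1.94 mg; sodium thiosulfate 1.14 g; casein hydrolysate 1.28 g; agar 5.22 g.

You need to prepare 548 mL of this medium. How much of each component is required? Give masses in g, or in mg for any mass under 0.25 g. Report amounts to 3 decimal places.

Scale factor = 548 mL / 400 mL = 1.37.
magnesium sulfate heptahydrate: 0.834 g × (548 mL / 400 mL) = 1.143 g
cobalt chloride hexahydrate: 1.94 mg × (548 mL / 400 mL) = 2.658 mg
sodium thiosulfate: 1.14 g × (548 mL / 400 mL) = 1.562 g
casein hydrolysate: 1.28 g × (548 mL / 400 mL) = 1.754 g
agar: 5.22 g × (548 mL / 400 mL) = 7.151 g

magnesium sulfate heptahydrate 1.143 g; cobalt chloride hexahydrate 2.658 mg; sodium thiosulfate 1.562 g; casein hydrolysate 1.754 g; agar 7.151 g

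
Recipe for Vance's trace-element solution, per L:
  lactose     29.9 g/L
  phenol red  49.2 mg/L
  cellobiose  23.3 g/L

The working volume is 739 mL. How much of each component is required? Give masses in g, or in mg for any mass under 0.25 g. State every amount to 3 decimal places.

lactose 22.096 g; phenol red 36.359 mg; cellobiose 17.219 g

Scale factor relative to 1 L: 0.739.
lactose: 29.9 g/L × 0.739 L = 22.096 g
phenol red: 49.2 mg/L × 0.739 L = 36.359 mg
cellobiose: 23.3 g/L × 0.739 L = 17.219 g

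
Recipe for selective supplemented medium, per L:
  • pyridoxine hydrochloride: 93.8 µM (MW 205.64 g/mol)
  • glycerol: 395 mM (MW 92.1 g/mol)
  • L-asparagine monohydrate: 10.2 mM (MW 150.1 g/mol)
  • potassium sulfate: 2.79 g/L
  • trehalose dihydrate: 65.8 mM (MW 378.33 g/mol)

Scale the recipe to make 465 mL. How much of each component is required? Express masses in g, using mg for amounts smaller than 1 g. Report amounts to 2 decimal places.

Scale factor relative to 1 L: 0.465.
pyridoxine hydrochloride: 93.8 µmol/L × 205.64 g/mol × 0.465 L ÷ 1000 = 8.97 mg
glycerol: 395 mmol/L × 92.1 g/mol × 0.465 L ÷ 1000 = 16.92 g
L-asparagine monohydrate: 10.2 mmol/L × 150.1 mg/mmol × 0.465 L = 711.92 mg
potassium sulfate: 2.79 g/L × 0.465 L = 1.30 g
trehalose dihydrate: 65.8 mmol/L × 378.33 g/mol × 0.465 L ÷ 1000 = 11.58 g

pyridoxine hydrochloride 8.97 mg; glycerol 16.92 g; L-asparagine monohydrate 711.92 mg; potassium sulfate 1.30 g; trehalose dihydrate 11.58 g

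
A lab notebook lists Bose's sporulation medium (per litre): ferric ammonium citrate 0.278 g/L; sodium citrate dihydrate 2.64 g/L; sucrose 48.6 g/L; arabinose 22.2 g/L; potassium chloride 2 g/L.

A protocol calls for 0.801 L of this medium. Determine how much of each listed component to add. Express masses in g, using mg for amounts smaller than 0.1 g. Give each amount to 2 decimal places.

Working volume: 0.801 L.
ferric ammonium citrate: 0.278 g/L × 0.801 L = 0.22 g
sodium citrate dihydrate: 2.64 g/L × 0.801 L = 2.11 g
sucrose: 48.6 g/L × 0.801 L = 38.93 g
arabinose: 22.2 g/L × 0.801 L = 17.78 g
potassium chloride: 2 g/L × 0.801 L = 1.60 g

ferric ammonium citrate 0.22 g; sodium citrate dihydrate 2.11 g; sucrose 38.93 g; arabinose 17.78 g; potassium chloride 1.60 g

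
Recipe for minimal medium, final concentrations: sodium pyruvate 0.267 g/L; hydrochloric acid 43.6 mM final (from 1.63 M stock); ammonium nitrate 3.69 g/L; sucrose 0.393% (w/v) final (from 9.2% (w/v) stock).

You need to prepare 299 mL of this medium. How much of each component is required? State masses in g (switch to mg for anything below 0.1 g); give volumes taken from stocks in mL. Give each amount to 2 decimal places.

sodium pyruvate 79.83 mg; hydrochloric acid 8.00 mL; ammonium nitrate 1.10 g; sucrose 12.77 mL

Scale factor relative to 1 L: 0.299.
sodium pyruvate: 0.267 g/L × 0.299 L = 0.079833 g = 79.83 mg
hydrochloric acid: dilute stock: 43.6 mM × 299 mL ÷ 1630 mM = 8.00 mL
ammonium nitrate: 3.69 g/L × 0.299 L = 1.10 g
sucrose: V = C2·V2/C1 = 0.393% ÷ 9.2% × 299 mL = 12.77 mL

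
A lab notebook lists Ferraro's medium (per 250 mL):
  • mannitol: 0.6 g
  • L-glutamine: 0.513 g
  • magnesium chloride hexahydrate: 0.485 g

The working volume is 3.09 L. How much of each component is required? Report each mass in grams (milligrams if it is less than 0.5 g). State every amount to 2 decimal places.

Scale factor = 3090 mL / 250 mL = 12.36.
mannitol: 0.6 g × (3090 mL / 250 mL) = 7.42 g
L-glutamine: 0.513 g × (3090 mL / 250 mL) = 6.34 g
magnesium chloride hexahydrate: 0.485 g × (3090 mL / 250 mL) = 5.99 g

mannitol 7.42 g; L-glutamine 6.34 g; magnesium chloride hexahydrate 5.99 g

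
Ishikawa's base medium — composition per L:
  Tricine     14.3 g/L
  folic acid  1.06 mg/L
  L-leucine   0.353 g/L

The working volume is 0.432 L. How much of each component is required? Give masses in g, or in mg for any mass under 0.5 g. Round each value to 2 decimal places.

Working volume: 0.432 L.
Tricine: 14.3 g/L × 0.432 L = 6.18 g
folic acid: 1.06 mg/L × 0.432 L = 0.46 mg
L-leucine: 0.353 g/L × 0.432 L = 0.152496 g = 152.50 mg

Tricine 6.18 g; folic acid 0.46 mg; L-leucine 152.50 mg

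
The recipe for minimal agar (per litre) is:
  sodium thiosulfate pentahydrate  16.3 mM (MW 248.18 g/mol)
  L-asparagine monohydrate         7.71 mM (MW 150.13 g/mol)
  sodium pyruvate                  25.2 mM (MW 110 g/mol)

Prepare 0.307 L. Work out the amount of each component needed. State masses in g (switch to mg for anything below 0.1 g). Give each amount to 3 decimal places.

sodium thiosulfate pentahydrate 1.242 g; L-asparagine monohydrate 0.355 g; sodium pyruvate 0.851 g

Working volume: 0.307 L.
sodium thiosulfate pentahydrate: 16.3 mmol/L × 248.18 g/mol × 0.307 L ÷ 1000 = 1.242 g
L-asparagine monohydrate: 7.71 mmol/L × 150.13 g/mol × 0.307 L ÷ 1000 = 0.355 g
sodium pyruvate: 25.2 mmol/L × 110 g/mol × 0.307 L ÷ 1000 = 0.851 g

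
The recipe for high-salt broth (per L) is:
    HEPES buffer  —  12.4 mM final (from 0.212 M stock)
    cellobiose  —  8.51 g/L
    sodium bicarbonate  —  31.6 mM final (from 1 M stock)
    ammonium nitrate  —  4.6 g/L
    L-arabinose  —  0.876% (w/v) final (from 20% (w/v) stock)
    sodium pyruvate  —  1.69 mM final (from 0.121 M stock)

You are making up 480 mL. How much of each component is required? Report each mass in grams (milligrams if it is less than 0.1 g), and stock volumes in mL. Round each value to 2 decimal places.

Target volume = 480 mL = 0.48 L.
HEPES buffer: C1V1 = C2V2 → 12.4 mM × 480 mL ÷ 212 mM = 28.08 mL
cellobiose: 8.51 g/L × 0.48 L = 4.08 g
sodium bicarbonate: V = C2·V2/C1 = 31.6 mM × 480 mL ÷ 1000 mM = 15.17 mL
ammonium nitrate: 4.6 g/L × 0.48 L = 2.21 g
L-arabinose: dilute stock: 0.876% ÷ 20% × 480 mL = 21.02 mL
sodium pyruvate: V = C2·V2/C1 = 1.69 mM × 480 mL ÷ 121 mM = 6.70 mL

HEPES buffer 28.08 mL; cellobiose 4.08 g; sodium bicarbonate 15.17 mL; ammonium nitrate 2.21 g; L-arabinose 21.02 mL; sodium pyruvate 6.70 mL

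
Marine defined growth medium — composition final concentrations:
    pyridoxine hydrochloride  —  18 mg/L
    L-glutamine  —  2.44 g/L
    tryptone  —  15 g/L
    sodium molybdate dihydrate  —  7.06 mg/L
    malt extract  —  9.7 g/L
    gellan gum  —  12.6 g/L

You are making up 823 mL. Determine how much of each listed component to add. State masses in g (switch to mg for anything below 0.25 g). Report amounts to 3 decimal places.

Target volume = 823 mL = 0.823 L.
pyridoxine hydrochloride: 18 mg/L × 0.823 L = 14.814 mg
L-glutamine: 2.44 g/L × 0.823 L = 2.008 g
tryptone: 15 g/L × 0.823 L = 12.345 g
sodium molybdate dihydrate: 7.06 mg/L × 0.823 L = 5.810 mg
malt extract: 9.7 g/L × 0.823 L = 7.983 g
gellan gum: 12.6 g/L × 0.823 L = 10.370 g

pyridoxine hydrochloride 14.814 mg; L-glutamine 2.008 g; tryptone 12.345 g; sodium molybdate dihydrate 5.810 mg; malt extract 7.983 g; gellan gum 10.370 g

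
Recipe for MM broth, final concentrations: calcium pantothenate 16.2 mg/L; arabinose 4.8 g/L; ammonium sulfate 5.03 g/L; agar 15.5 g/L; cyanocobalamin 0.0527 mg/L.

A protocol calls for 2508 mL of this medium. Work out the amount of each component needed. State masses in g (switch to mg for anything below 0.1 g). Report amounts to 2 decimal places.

calcium pantothenate 40.63 mg; arabinose 12.04 g; ammonium sulfate 12.62 g; agar 38.87 g; cyanocobalamin 0.13 mg

Working volume: 2508 mL = 2.508 L.
calcium pantothenate: 16.2 mg/L × 2.508 L = 40.63 mg
arabinose: 4.8 g/L × 2.508 L = 12.04 g
ammonium sulfate: 5.03 g/L × 2.508 L = 12.62 g
agar: 15.5 g/L × 2.508 L = 38.87 g
cyanocobalamin: 0.0527 mg/L × 2.508 L = 0.13 mg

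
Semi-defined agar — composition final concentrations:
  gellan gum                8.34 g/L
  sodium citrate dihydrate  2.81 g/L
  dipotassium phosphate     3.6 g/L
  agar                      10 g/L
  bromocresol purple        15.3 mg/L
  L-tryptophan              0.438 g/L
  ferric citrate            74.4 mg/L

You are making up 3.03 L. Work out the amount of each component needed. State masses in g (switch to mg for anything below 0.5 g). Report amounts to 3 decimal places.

Scale factor relative to 1 L: 3.03.
gellan gum: 8.34 g/L × 3.03 L = 25.270 g
sodium citrate dihydrate: 2.81 g/L × 3.03 L = 8.514 g
dipotassium phosphate: 3.6 g/L × 3.03 L = 10.908 g
agar: 10 g/L × 3.03 L = 30.300 g
bromocresol purple: 15.3 mg/L × 3.03 L = 46.359 mg
L-tryptophan: 0.438 g/L × 3.03 L = 1.327 g
ferric citrate: 74.4 mg/L × 3.03 L = 225.432 mg

gellan gum 25.270 g; sodium citrate dihydrate 8.514 g; dipotassium phosphate 10.908 g; agar 30.300 g; bromocresol purple 46.359 mg; L-tryptophan 1.327 g; ferric citrate 225.432 mg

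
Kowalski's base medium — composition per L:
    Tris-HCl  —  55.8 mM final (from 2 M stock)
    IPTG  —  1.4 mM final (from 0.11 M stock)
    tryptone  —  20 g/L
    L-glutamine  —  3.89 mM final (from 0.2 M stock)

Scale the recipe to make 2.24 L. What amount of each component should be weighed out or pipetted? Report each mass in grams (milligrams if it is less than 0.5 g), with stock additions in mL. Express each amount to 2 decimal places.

Tris-HCl 62.50 mL; IPTG 28.51 mL; tryptone 44.80 g; L-glutamine 43.57 mL

Scale factor relative to 1 L: 2.24.
Tris-HCl: dilute stock: 55.8 mM × 2240 mL ÷ 2000 mM = 62.50 mL
IPTG: C1V1 = C2V2 → 1.4 mM × 2240 mL ÷ 110 mM = 28.51 mL
tryptone: 20 g/L × 2.24 L = 44.80 g
L-glutamine: dilute stock: 3.89 mM × 2240 mL ÷ 200 mM = 43.57 mL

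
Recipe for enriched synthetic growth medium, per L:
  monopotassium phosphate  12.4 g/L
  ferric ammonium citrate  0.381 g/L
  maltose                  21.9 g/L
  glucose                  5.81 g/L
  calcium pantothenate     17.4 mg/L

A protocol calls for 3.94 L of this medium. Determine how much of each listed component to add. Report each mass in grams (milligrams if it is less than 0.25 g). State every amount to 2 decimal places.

Scale factor relative to 1 L: 3.94.
monopotassium phosphate: 12.4 g/L × 3.94 L = 48.86 g
ferric ammonium citrate: 0.381 g/L × 3.94 L = 1.50 g
maltose: 21.9 g/L × 3.94 L = 86.29 g
glucose: 5.81 g/L × 3.94 L = 22.89 g
calcium pantothenate: 17.4 mg/L × 3.94 L = 68.56 mg

monopotassium phosphate 48.86 g; ferric ammonium citrate 1.50 g; maltose 86.29 g; glucose 22.89 g; calcium pantothenate 68.56 mg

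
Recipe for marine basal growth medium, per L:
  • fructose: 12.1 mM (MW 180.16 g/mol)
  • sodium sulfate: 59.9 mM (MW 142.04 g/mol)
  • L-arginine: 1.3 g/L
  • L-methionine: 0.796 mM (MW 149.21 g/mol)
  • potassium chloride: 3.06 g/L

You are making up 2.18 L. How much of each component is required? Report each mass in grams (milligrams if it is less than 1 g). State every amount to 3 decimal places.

fructose 4.752 g; sodium sulfate 18.548 g; L-arginine 2.834 g; L-methionine 258.921 mg; potassium chloride 6.671 g

Working volume: 2.18 L.
fructose: 12.1 mmol/L × 180.16 g/mol × 2.18 L ÷ 1000 = 4.752 g
sodium sulfate: 59.9 mmol/L × 142.04 g/mol × 2.18 L ÷ 1000 = 18.548 g
L-arginine: 1.3 g/L × 2.18 L = 2.834 g
L-methionine: 0.796 mmol/L × 149.21 mg/mmol × 2.18 L = 258.921 mg
potassium chloride: 3.06 g/L × 2.18 L = 6.671 g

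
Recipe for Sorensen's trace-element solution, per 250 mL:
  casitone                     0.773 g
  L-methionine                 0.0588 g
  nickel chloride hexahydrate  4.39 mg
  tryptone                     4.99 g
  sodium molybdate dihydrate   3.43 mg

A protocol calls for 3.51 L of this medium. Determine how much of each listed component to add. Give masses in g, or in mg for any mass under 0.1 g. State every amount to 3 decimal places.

Scale factor = 3510 mL / 250 mL = 14.04.
casitone: 0.773 g × (3510 mL / 250 mL) = 10.853 g
L-methionine: 0.0588 g × (3510 mL / 250 mL) = 0.826 g
nickel chloride hexahydrate: 4.39 mg × (3510 mL / 250 mL) = 61.636 mg
tryptone: 4.99 g × (3510 mL / 250 mL) = 70.060 g
sodium molybdate dihydrate: 3.43 mg × (3510 mL / 250 mL) = 48.157 mg

casitone 10.853 g; L-methionine 0.826 g; nickel chloride hexahydrate 61.636 mg; tryptone 70.060 g; sodium molybdate dihydrate 48.157 mg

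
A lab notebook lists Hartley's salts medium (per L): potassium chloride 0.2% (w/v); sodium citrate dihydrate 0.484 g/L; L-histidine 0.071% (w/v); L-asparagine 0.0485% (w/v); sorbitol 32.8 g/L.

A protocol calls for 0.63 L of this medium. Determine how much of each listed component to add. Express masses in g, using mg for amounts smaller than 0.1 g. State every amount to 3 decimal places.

Working volume: 0.63 L.
potassium chloride: 0.2 g per 100 mL × 630 mL ÷ 100 = 1.260 g
sodium citrate dihydrate: 0.484 g/L × 0.63 L = 0.305 g
L-histidine: 0.071% w/v = 0.71 g/L → 0.71 × 0.63 L = 0.447 g
L-asparagine: 0.0485% w/v = 0.485 g/L → 0.485 × 0.63 L = 0.306 g
sorbitol: 32.8 g/L × 0.63 L = 20.664 g

potassium chloride 1.260 g; sodium citrate dihydrate 0.305 g; L-histidine 0.447 g; L-asparagine 0.306 g; sorbitol 20.664 g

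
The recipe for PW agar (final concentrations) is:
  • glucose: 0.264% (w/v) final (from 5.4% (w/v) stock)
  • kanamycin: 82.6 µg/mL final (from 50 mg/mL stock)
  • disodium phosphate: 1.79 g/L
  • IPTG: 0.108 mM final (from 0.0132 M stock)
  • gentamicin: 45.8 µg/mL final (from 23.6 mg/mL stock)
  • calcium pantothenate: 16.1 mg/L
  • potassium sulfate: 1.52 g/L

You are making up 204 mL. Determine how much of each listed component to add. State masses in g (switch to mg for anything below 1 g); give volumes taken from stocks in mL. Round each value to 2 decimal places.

Working volume: 204 mL = 0.204 L.
glucose: dilute stock: 0.264% ÷ 5.4% × 204 mL = 9.97 mL
kanamycin: V = C2·V2/C1 = 82.6 µg/mL × 204 mL ÷ 50000 µg/mL = 0.34 mL
disodium phosphate: 1.79 g/L × 0.204 L = 0.36516 g = 365.16 mg
IPTG: V = C2·V2/C1 = 0.108 mM × 204 mL ÷ 13.2 mM = 1.67 mL
gentamicin: dilute stock: 45.8 µg/mL × 204 mL ÷ 23600 µg/mL = 0.40 mL
calcium pantothenate: 16.1 mg/L × 0.204 L = 3.28 mg
potassium sulfate: 1.52 g/L × 0.204 L = 0.31008 g = 310.08 mg

glucose 9.97 mL; kanamycin 0.34 mL; disodium phosphate 365.16 mg; IPTG 1.67 mL; gentamicin 0.40 mL; calcium pantothenate 3.28 mg; potassium sulfate 310.08 mg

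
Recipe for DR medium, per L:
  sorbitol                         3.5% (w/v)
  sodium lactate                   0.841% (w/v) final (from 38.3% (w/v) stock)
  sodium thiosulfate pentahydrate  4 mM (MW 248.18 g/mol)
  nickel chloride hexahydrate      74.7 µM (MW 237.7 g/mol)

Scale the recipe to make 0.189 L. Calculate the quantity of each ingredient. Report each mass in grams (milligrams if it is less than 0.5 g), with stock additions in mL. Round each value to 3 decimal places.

sorbitol 6.615 g; sodium lactate 4.150 mL; sodium thiosulfate pentahydrate 187.624 mg; nickel chloride hexahydrate 3.356 mg

Working volume: 0.189 L.
sorbitol: 3.5 g per 100 mL × 189 mL ÷ 100 = 6.615 g
sodium lactate: dilute stock: 0.841% ÷ 38.3% × 189 mL = 4.150 mL
sodium thiosulfate pentahydrate: 4 mmol/L × 248.18 mg/mmol × 0.189 L = 187.624 mg
nickel chloride hexahydrate: 74.7 µmol/L × 237.7 g/mol × 0.189 L ÷ 1000 = 3.356 mg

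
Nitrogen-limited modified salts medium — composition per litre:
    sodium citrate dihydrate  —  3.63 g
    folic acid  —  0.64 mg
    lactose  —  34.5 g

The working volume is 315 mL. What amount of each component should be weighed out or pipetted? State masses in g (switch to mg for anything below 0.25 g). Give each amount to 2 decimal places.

Ratio of target to recipe volume: 315 / 1000 = 0.315.
sodium citrate dihydrate: 3.63 g × (315 mL / 1000 mL) = 1.14 g
folic acid: 0.64 mg × (315 mL / 1000 mL) = 0.20 mg
lactose: 34.5 g × (315 mL / 1000 mL) = 10.87 g

sodium citrate dihydrate 1.14 g; folic acid 0.20 mg; lactose 10.87 g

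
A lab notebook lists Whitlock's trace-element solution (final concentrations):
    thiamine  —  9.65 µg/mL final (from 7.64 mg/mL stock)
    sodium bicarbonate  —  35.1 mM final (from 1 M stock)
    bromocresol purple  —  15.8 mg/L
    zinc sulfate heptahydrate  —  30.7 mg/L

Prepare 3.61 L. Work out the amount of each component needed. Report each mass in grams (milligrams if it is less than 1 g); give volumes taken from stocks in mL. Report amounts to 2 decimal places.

Scale factor relative to 1 L: 3.61.
thiamine: dilute stock: 9.65 µg/mL × 3610 mL ÷ 7640 µg/mL = 4.56 mL
sodium bicarbonate: dilute stock: 35.1 mM × 3610 mL ÷ 1000 mM = 126.71 mL
bromocresol purple: 15.8 mg/L × 3.61 L = 57.04 mg
zinc sulfate heptahydrate: 30.7 mg/L × 3.61 L = 110.83 mg

thiamine 4.56 mL; sodium bicarbonate 126.71 mL; bromocresol purple 57.04 mg; zinc sulfate heptahydrate 110.83 mg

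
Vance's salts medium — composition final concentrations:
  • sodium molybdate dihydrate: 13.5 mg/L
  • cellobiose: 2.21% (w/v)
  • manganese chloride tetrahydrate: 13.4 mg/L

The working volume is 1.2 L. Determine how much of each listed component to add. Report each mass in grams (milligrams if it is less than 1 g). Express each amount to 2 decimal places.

Working volume: 1.2 L.
sodium molybdate dihydrate: 13.5 mg/L × 1.2 L = 16.20 mg
cellobiose: 2.21% w/v = 22.1 g/L → 22.1 × 1.2 L = 26.52 g
manganese chloride tetrahydrate: 13.4 mg/L × 1.2 L = 16.08 mg

sodium molybdate dihydrate 16.20 mg; cellobiose 26.52 g; manganese chloride tetrahydrate 16.08 mg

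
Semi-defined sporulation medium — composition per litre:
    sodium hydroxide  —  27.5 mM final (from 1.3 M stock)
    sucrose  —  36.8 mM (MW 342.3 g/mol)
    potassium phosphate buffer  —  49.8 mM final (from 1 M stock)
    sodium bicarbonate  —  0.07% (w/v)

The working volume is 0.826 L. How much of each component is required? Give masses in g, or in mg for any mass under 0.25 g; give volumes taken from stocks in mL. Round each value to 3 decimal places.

sodium hydroxide 17.473 mL; sucrose 10.405 g; potassium phosphate buffer 41.135 mL; sodium bicarbonate 0.578 g

Working volume: 0.826 L.
sodium hydroxide: V = C2·V2/C1 = 27.5 mM × 826 mL ÷ 1300 mM = 17.473 mL
sucrose: 36.8 mmol/L × 342.3 g/mol × 0.826 L ÷ 1000 = 10.405 g
potassium phosphate buffer: C1V1 = C2V2 → 49.8 mM × 826 mL ÷ 1000 mM = 41.135 mL
sodium bicarbonate: 0.07% w/v = 0.7 g/L → 0.7 × 0.826 L = 0.578 g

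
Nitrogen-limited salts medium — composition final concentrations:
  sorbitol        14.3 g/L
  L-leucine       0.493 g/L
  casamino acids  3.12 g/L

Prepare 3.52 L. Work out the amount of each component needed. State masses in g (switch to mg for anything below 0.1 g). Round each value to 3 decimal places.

sorbitol 50.336 g; L-leucine 1.735 g; casamino acids 10.982 g

Working volume: 3.52 L.
sorbitol: 14.3 g/L × 3.52 L = 50.336 g
L-leucine: 0.493 g/L × 3.52 L = 1.735 g
casamino acids: 3.12 g/L × 3.52 L = 10.982 g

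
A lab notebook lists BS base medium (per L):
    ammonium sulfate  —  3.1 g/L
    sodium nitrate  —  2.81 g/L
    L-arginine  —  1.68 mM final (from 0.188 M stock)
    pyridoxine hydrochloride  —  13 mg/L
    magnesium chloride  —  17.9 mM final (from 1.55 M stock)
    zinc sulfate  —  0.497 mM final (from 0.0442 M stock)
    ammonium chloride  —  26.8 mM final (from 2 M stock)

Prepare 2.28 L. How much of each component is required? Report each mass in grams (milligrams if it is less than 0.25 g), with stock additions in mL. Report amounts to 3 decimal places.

ammonium sulfate 7.068 g; sodium nitrate 6.407 g; L-arginine 20.374 mL; pyridoxine hydrochloride 29.640 mg; magnesium chloride 26.330 mL; zinc sulfate 25.637 mL; ammonium chloride 30.552 mL

Working volume: 2.28 L.
ammonium sulfate: 3.1 g/L × 2.28 L = 7.068 g
sodium nitrate: 2.81 g/L × 2.28 L = 6.407 g
L-arginine: V = C2·V2/C1 = 1.68 mM × 2280 mL ÷ 188 mM = 20.374 mL
pyridoxine hydrochloride: 13 mg/L × 2.28 L = 29.640 mg
magnesium chloride: C1V1 = C2V2 → 17.9 mM × 2280 mL ÷ 1550 mM = 26.330 mL
zinc sulfate: V = C2·V2/C1 = 0.497 mM × 2280 mL ÷ 44.2 mM = 25.637 mL
ammonium chloride: V = C2·V2/C1 = 26.8 mM × 2280 mL ÷ 2000 mM = 30.552 mL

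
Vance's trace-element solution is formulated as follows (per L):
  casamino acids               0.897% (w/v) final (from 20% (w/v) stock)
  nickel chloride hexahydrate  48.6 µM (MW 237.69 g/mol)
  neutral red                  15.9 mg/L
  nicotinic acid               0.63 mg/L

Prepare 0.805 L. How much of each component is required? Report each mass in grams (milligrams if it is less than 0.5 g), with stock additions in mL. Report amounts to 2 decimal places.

casamino acids 36.10 mL; nickel chloride hexahydrate 9.30 mg; neutral red 12.80 mg; nicotinic acid 0.51 mg

Working volume: 0.805 L.
casamino acids: V = C2·V2/C1 = 0.897% ÷ 20% × 805 mL = 36.10 mL
nickel chloride hexahydrate: 48.6 µmol/L × 237.69 g/mol × 0.805 L ÷ 1000 = 9.30 mg
neutral red: 15.9 mg/L × 0.805 L = 12.80 mg
nicotinic acid: 0.63 mg/L × 0.805 L = 0.51 mg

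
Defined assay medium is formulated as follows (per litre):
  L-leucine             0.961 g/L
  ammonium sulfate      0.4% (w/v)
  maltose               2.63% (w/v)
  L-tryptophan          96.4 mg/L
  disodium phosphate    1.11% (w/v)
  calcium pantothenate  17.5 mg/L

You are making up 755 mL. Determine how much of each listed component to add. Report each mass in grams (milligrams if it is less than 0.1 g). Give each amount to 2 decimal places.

L-leucine 0.73 g; ammonium sulfate 3.02 g; maltose 19.86 g; L-tryptophan 72.78 mg; disodium phosphate 8.38 g; calcium pantothenate 13.21 mg

Target volume = 755 mL = 0.755 L.
L-leucine: 0.961 g/L × 0.755 L = 0.73 g
ammonium sulfate: 0.4% w/v = 4 g/L → 4 × 0.755 L = 3.02 g
maltose: 2.63 g per 100 mL × 755 mL ÷ 100 = 19.86 g
L-tryptophan: 96.4 mg/L × 0.755 L = 72.78 mg
disodium phosphate: 1.11% w/v = 11.1 g/L → 11.1 × 0.755 L = 8.38 g
calcium pantothenate: 17.5 mg/L × 0.755 L = 13.21 mg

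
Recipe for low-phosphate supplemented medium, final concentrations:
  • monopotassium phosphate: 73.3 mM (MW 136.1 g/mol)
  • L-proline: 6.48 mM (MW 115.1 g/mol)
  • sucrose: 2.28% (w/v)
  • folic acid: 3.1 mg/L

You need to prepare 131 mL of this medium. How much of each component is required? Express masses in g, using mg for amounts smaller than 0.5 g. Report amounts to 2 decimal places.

monopotassium phosphate 1.31 g; L-proline 97.71 mg; sucrose 2.99 g; folic acid 0.41 mg

Scale factor relative to 1 L: 0.131.
monopotassium phosphate: 73.3 mmol/L × 136.1 g/mol × 0.131 L ÷ 1000 = 1.31 g
L-proline: 6.48 mmol/L × 115.1 mg/mmol × 0.131 L = 97.71 mg
sucrose: 2.28% w/v = 22.8 g/L → 22.8 × 0.131 L = 2.99 g
folic acid: 3.1 mg/L × 0.131 L = 0.41 mg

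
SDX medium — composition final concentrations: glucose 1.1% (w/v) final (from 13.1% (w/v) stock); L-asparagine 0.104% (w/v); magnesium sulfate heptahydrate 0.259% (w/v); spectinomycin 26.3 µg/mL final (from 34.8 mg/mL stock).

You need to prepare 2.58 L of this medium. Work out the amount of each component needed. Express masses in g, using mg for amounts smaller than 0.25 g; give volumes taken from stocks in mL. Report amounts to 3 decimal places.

glucose 216.641 mL; L-asparagine 2.683 g; magnesium sulfate heptahydrate 6.682 g; spectinomycin 1.950 mL

Scale factor relative to 1 L: 2.58.
glucose: dilute stock: 1.1% ÷ 13.1% × 2580 mL = 216.641 mL
L-asparagine: 0.104 g per 100 mL × 2580 mL ÷ 100 = 2.683 g
magnesium sulfate heptahydrate: 0.259 g per 100 mL × 2580 mL ÷ 100 = 6.682 g
spectinomycin: V = C2·V2/C1 = 26.3 µg/mL × 2580 mL ÷ 34800 µg/mL = 1.950 mL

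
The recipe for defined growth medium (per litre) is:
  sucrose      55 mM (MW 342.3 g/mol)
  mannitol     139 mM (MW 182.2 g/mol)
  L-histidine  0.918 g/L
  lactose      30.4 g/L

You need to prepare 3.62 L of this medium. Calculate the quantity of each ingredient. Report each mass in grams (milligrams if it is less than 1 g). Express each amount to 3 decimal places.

Scale factor relative to 1 L: 3.62.
sucrose: 55 mmol/L × 342.3 g/mol × 3.62 L ÷ 1000 = 68.152 g
mannitol: 139 mmol/L × 182.2 g/mol × 3.62 L ÷ 1000 = 91.679 g
L-histidine: 0.918 g/L × 3.62 L = 3.323 g
lactose: 30.4 g/L × 3.62 L = 110.048 g

sucrose 68.152 g; mannitol 91.679 g; L-histidine 3.323 g; lactose 110.048 g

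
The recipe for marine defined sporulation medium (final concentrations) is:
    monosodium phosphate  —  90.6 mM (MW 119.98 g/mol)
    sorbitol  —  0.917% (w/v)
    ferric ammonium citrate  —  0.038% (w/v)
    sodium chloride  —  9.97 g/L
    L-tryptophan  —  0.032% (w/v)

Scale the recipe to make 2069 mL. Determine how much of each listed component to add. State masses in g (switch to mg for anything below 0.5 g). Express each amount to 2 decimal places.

monosodium phosphate 22.49 g; sorbitol 18.97 g; ferric ammonium citrate 0.79 g; sodium chloride 20.63 g; L-tryptophan 0.66 g

Target volume = 2069 mL = 2.069 L.
monosodium phosphate: 90.6 mmol/L × 119.98 g/mol × 2.069 L ÷ 1000 = 22.49 g
sorbitol: 0.917% w/v = 9.17 g/L → 9.17 × 2.069 L = 18.97 g
ferric ammonium citrate: 0.038% w/v = 0.38 g/L → 0.38 × 2.069 L = 0.79 g
sodium chloride: 9.97 g/L × 2.069 L = 20.63 g
L-tryptophan: 0.032 g per 100 mL × 2069 mL ÷ 100 = 0.66 g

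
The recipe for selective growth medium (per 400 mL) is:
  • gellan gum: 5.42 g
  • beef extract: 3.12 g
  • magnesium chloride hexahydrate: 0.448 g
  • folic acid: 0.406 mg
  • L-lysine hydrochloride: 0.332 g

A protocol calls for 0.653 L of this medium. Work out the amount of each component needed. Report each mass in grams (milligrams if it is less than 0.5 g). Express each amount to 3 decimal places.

gellan gum 8.848 g; beef extract 5.093 g; magnesium chloride hexahydrate 0.731 g; folic acid 0.663 mg; L-lysine hydrochloride 0.542 g

Ratio of target to recipe volume: 653 / 400 = 1.6325.
gellan gum: 5.42 g × (653 mL / 400 mL) = 8.848 g
beef extract: 3.12 g × (653 mL / 400 mL) = 5.093 g
magnesium chloride hexahydrate: 0.448 g × (653 mL / 400 mL) = 0.731 g
folic acid: 0.406 mg × (653 mL / 400 mL) = 0.663 mg
L-lysine hydrochloride: 0.332 g × (653 mL / 400 mL) = 0.542 g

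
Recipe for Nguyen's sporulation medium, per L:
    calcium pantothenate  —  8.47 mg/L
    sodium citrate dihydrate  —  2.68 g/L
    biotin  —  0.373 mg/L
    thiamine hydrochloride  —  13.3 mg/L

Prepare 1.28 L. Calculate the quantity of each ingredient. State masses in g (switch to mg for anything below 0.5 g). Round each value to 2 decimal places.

Scale factor relative to 1 L: 1.28.
calcium pantothenate: 8.47 mg/L × 1.28 L = 10.84 mg
sodium citrate dihydrate: 2.68 g/L × 1.28 L = 3.43 g
biotin: 0.373 mg/L × 1.28 L = 0.48 mg
thiamine hydrochloride: 13.3 mg/L × 1.28 L = 17.02 mg

calcium pantothenate 10.84 mg; sodium citrate dihydrate 3.43 g; biotin 0.48 mg; thiamine hydrochloride 17.02 mg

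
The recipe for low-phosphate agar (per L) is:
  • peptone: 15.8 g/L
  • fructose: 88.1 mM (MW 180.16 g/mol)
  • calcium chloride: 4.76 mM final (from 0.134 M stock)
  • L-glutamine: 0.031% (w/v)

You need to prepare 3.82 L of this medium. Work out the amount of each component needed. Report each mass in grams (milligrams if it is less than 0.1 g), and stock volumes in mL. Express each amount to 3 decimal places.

peptone 60.356 g; fructose 60.631 g; calcium chloride 135.696 mL; L-glutamine 1.184 g

Working volume: 3.82 L.
peptone: 15.8 g/L × 3.82 L = 60.356 g
fructose: 88.1 mmol/L × 180.16 g/mol × 3.82 L ÷ 1000 = 60.631 g
calcium chloride: dilute stock: 4.76 mM × 3820 mL ÷ 134 mM = 135.696 mL
L-glutamine: 0.031 g per 100 mL × 3820 mL ÷ 100 = 1.184 g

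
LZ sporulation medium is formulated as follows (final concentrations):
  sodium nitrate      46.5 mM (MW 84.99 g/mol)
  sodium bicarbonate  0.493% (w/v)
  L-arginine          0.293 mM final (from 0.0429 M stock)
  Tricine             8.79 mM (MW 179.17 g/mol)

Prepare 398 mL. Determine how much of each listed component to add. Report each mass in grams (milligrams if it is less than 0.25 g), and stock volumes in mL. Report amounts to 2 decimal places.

sodium nitrate 1.57 g; sodium bicarbonate 1.96 g; L-arginine 2.72 mL; Tricine 0.63 g

Scale factor relative to 1 L: 0.398.
sodium nitrate: 46.5 mmol/L × 84.99 g/mol × 0.398 L ÷ 1000 = 1.57 g
sodium bicarbonate: 0.493% w/v = 4.93 g/L → 4.93 × 0.398 L = 1.96 g
L-arginine: dilute stock: 0.293 mM × 398 mL ÷ 42.9 mM = 2.72 mL
Tricine: 8.79 mmol/L × 179.17 g/mol × 0.398 L ÷ 1000 = 0.63 g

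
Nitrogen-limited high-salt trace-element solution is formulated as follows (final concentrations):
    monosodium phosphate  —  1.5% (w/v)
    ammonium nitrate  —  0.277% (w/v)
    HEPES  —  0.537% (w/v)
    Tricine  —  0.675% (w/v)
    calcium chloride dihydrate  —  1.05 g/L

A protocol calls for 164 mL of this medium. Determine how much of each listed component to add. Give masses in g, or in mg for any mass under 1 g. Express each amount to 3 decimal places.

Target volume = 164 mL = 0.164 L.
monosodium phosphate: 1.5 g per 100 mL × 164 mL ÷ 100 = 2.460 g
ammonium nitrate: 0.277 g per 100 mL × 164 mL ÷ 100 = 0.45428 g = 454.280 mg
HEPES: 0.537% w/v = 5.37 g/L → 5.37 × 0.164 L = 0.88068 g = 880.680 mg
Tricine: 0.675 g per 100 mL × 164 mL ÷ 100 = 1.107 g
calcium chloride dihydrate: 1.05 g/L × 0.164 L = 0.1722 g = 172.200 mg

monosodium phosphate 2.460 g; ammonium nitrate 454.280 mg; HEPES 880.680 mg; Tricine 1.107 g; calcium chloride dihydrate 172.200 mg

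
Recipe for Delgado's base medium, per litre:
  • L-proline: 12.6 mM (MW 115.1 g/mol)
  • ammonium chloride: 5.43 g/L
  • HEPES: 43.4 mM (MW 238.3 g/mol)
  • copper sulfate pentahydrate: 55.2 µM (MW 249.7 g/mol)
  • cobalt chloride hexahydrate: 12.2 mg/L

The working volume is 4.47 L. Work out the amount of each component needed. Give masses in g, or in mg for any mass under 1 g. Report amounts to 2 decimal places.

Scale factor relative to 1 L: 4.47.
L-proline: 12.6 mmol/L × 115.1 g/mol × 4.47 L ÷ 1000 = 6.48 g
ammonium chloride: 5.43 g/L × 4.47 L = 24.27 g
HEPES: 43.4 mmol/L × 238.3 g/mol × 4.47 L ÷ 1000 = 46.23 g
copper sulfate pentahydrate: 55.2 µmol/L × 249.7 g/mol × 4.47 L ÷ 1000 = 61.61 mg
cobalt chloride hexahydrate: 12.2 mg/L × 4.47 L = 54.53 mg

L-proline 6.48 g; ammonium chloride 24.27 g; HEPES 46.23 g; copper sulfate pentahydrate 61.61 mg; cobalt chloride hexahydrate 54.53 mg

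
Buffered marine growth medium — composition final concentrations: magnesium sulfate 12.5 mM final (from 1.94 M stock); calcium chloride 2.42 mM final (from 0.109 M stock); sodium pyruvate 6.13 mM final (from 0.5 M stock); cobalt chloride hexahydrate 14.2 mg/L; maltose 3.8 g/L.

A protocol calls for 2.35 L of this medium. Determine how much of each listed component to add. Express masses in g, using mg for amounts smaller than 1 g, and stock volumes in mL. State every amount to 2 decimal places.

magnesium sulfate 15.14 mL; calcium chloride 52.17 mL; sodium pyruvate 28.81 mL; cobalt chloride hexahydrate 33.37 mg; maltose 8.93 g

Scale factor relative to 1 L: 2.35.
magnesium sulfate: V = C2·V2/C1 = 12.5 mM × 2350 mL ÷ 1940 mM = 15.14 mL
calcium chloride: C1V1 = C2V2 → 2.42 mM × 2350 mL ÷ 109 mM = 52.17 mL
sodium pyruvate: V = C2·V2/C1 = 6.13 mM × 2350 mL ÷ 500 mM = 28.81 mL
cobalt chloride hexahydrate: 14.2 mg/L × 2.35 L = 33.37 mg
maltose: 3.8 g/L × 2.35 L = 8.93 g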